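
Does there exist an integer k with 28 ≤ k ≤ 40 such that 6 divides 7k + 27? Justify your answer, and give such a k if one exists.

k = 33

Scanning upward from k = 28 gives 223, 230, 237, 244, 251, none divisible by 6. Try k = 33: 7·33 + 27 = 258 = 43·6, which is divisible by 6.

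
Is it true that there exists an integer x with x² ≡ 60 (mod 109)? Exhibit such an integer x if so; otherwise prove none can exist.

Take x = 13. Then 13² = 169 = 1·109 + 60, so 13² ≡ 60 (mod 109).

x = 13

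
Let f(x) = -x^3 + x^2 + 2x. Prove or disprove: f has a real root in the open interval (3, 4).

f has no root in that interval.

f(3) = -12 and f(4) = -40, both negative, so a sign-change argument is unavailable; we show f keeps this sign on the whole interval.
Substitute x = 3 + u, where 0 < u < 1 on the interval. Expanding, f(3 + u) = -u^3 - 8u^2 - 19u - 12.
All 4 nonzero coefficients of this polynomial in u are negative; hence for u > 0 the value is a sum of negative terms (the constant -12 among them).
So f is strictly negative on (3, 4); no root exists in the interval.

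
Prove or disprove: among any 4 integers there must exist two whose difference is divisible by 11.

Try 4 consecutive integers, 51, 52, 53, 54. Their remainders mod 11 are 7, 8, 9, 10 — pairwise different, as any 4 ≤ 11 consecutive integers have distinct residues.
The differences between them range over 1, …, 3, none of which is divisible by 11.

No, the set {51, 52, 53, 54} is a counterexample.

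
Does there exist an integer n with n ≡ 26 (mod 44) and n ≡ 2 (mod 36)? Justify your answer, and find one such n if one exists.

n = 290

Here gcd(44, 36) = 4, and both 26 and 2 leave remainder 2 mod 4, so the system is consistent.
Step through n = 26, 26 + 44, 26 + 2·44, …: the values 26, 70, 114, 158, 202, 246, 290 reduce mod 36 to 26, 34, 6, 14, 22, 30, 2. The value 290 hits 2.
Indeed 290 ≡ 26 (mod 44) and 290 ≡ 2 (mod 36).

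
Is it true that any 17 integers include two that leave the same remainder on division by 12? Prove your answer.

Each integer lies in one of the 12 residue classes modulo 12.
With 17 integers and only 12 classes, the pigeonhole principle forces two of them, say a and b, into the same class.
So a and b have equal remainders mod 12, which is exactly what was to be shown.

Yes.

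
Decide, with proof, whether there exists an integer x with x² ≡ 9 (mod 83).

x = 3

Take x = 3. Then 3² = 9, and since 0 ≤ 9 < 83 this is already reduced: 3² ≡ 9 (mod 83).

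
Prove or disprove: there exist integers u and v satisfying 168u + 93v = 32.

gcd(168, 93) = 3, so every integer of the form 168u + 93v is a multiple of 3.
But 32 is not a multiple of 3 (it leaves remainder 2).
So the equation is unsolvable over ℤ.

No, no such integers exist.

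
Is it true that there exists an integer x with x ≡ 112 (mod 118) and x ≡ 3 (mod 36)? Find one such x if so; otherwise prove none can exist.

gcd(118, 36) = 2. If x ≡ 112 (mod 118) and x ≡ 3 (mod 36), then x ≡ 112 (mod 2) and x ≡ 3 (mod 2).
These are incompatible: 112 − 3 = 109 is not divisible by 2.
Hence the system has no solution.

There is no such integer.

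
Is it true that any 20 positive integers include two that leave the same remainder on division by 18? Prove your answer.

Yes, this is always true.

Each integer lies in one of the 18 residue classes modulo 18.
With 20 integers and only 18 classes, the pigeonhole principle forces two of them, say a and b, into the same class.
So a and b have equal remainders mod 18, which is exactly what was to be shown.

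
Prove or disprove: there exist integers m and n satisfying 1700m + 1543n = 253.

1700 and 1543 are coprime, so 1700m + 1543n ranges over all of ℤ.
Dividing repeatedly: 1700 = 1·1543 + 157, 1543 = 9·157 + 130, 157 = 1·130 + 27, 130 = 4·27 + 22, 27 = 1·22 + 5, 22 = 4·5 + 2, 5 = 2·2 + 1, 2 = 2·1 + 0.
Back-substituting, 1 = 5 − 2·2 = 5 − 2·(22 − 4·5) = −2·22 + 9·5 = −2·22 + 9·(27 − 1·22) = 9·27 − 11·22 = 9·27 − 11·(130 − 4·27) = −11·130 + 53·27 = −11·130 + 53·(157 − 1·130) = 53·157 − 64·130 = 53·157 − 64·(1543 − 9·157) = −64·1543 + 629·157 = −64·1543 + 629·(1700 − 1·1543) = 629·1700 − 693·1543; that is, 1700·629 + 1543·(-693) = 1.
Scaling by 253 gives the particular solution (m, n) = (159137, -175329).
Shifting by a multiple of (1543, −1700) keeps it a solution: m = 159137 − 103·1543 = 208, n = -175329 + 103·1700 = -229.
Check: 1700·208 + 1543·(-229) = 353600 − 353347 = 253. ✓

m = 208, n = -229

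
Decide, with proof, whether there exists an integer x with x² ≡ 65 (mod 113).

There is no such integer.

Apply Euler's criterion with the prime 113: 65 is a quadratic residue iff 65^56 ≡ 1 (mod 113), and a non-residue iff it is ≡ −1.
Repeated squaring mod 113: 65^2 = 4225 ≡ 44; 65^4 ≡ 44² = 1936 ≡ 15; 65^8 ≡ 15² = 225 ≡ 112; 65^16 ≡ 112² = 12544 ≡ 1; 65^32 ≡ 1² = 1 ≡ 1.
Since 56 = 32 + 16 + 8, 65^56 ≡ 1 · 1 · 112; multiplying out mod 113: 1·1 = 1 ≡ 1, then 1·112 = 112 ≡ 112. Thus 65^56 ≡ 112 ≡ −1 (mod 113).
The value −1 means 65 is a non-residue modulo 113, so x² ≡ 65 (mod 113) is impossible.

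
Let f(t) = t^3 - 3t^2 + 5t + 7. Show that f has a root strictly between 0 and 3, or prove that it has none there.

Evaluate at the endpoints: f(0) = 7, f(3) = 22 — same sign (positive).
f'(t) = 3t^2 - 6t + 5 has discriminant (-6)² − 4·3·5 = -24 < 0, so f' has no real roots and is positive for every real t.
So f is strictly increasing; between 0 and 3 its values lie between f(0) = 7 and f(3) = 22, all positive. Therefore f has no root in (0, 3).

No.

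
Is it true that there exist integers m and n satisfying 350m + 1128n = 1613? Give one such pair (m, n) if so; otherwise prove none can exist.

There are no such integers.

Both 350 and 1128 are divisible by gcd(350, 1128) = 2, hence so is any combination 350m + 1128n.
But 1613 is not a multiple of 2 (it leaves remainder 1).
Therefore 350m + 1128n = 1613 has no solution in integers.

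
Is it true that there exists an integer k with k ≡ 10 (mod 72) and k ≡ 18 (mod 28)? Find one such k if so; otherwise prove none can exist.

k = 298

The moduli are not coprime: gcd(72, 28) = 4. Compatibility requires 4 ∣ (18 − 10) = 8, which holds, so solutions exist.
The integers ≡ 10 (mod 72) are 10, 82, 154, 226, 298, …; their remainders mod 28 are 10, 26, 14, 2, 18, so k = 298 is the first that is ≡ 18 (mod 28).
Check: 298 mod 72 = 10, 298 mod 28 = 18. ✓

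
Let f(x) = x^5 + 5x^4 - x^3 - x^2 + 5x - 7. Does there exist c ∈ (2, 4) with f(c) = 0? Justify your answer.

f(2) = 103 and f(4) = 2237, both positive, so a sign-change argument is unavailable; we show f keeps this sign on the whole interval.
Substitute x = 2 + u, where 0 < u < 2 on the interval. Expanding, f(2 + u) = u^5 + 15u^4 + 79u^3 + 193u^2 + 229u + 103.
All 6 nonzero coefficients of this polynomial in u are positive; hence for u > 0 the value is a sum of positive terms (the constant 103 among them).
So f is strictly positive on (2, 4); no root exists in the interval.

No.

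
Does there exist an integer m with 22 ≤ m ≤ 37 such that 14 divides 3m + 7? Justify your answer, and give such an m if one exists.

For m = 22, 23, …, 34 the values 73, 76, 79, 82, 85, 88, 91, 94, 97, 100, 103, 106, 109 are not multiples of 14. Try m = 35: 3·35 + 7 = 112 = 8·14, which is divisible by 14.

m = 35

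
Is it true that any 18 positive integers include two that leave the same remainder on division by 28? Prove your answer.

No; for instance {119, 120, 121, 122, 123, 124, 125, 126, 127, 128, 129, 130, 131, 132, 133, 134, 135, 136} is a counterexample.

Consider the 18 integers 119, 120, …, 136. They lie in distinct residue classes modulo 28, since 18 ≤ 28.
Hence this collection has no pair with equal remainders mod 28, disproving the claim.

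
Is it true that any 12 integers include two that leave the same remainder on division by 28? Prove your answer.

Try 12 consecutive integers, 88, 89, …, 99. Their remainders mod 28 are 4, 5, 6, 7, 8, 9, 10, 11, 12, 13, 14, 15 — pairwise different, as any 12 ≤ 28 consecutive integers have distinct residues.
Hence this collection has no pair with equal remainders mod 28, disproving the claim.

No, the set {88, 89, 90, 91, 92, 93, 94, 95, 96, 97, 98, 99} is a counterexample.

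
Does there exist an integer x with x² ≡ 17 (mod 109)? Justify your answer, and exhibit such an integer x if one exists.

There is no such integer.

109 is prime, so by Euler's criterion 17 is a square mod 109 iff 17^((109−1)/2) = 17^54 ≡ 1 (mod 109).
Squaring successively (mod 109): 17^2 = 289 ≡ 71; 17^4 ≡ 71² = 5041 ≡ 27; 17^8 ≡ 27² = 729 ≡ 75; 17^16 ≡ 75² = 5625 ≡ 66; 17^32 ≡ 66² = 4356 ≡ 105.
Since 54 = 32 + 16 + 4 + 2, 17^54 ≡ 105 · 66 · 27 · 71; multiplying out mod 109: 105·66 = 6930 ≡ 63, then 63·27 = 1701 ≡ 66, then 66·71 = 4686 ≡ 108. Thus 17^54 ≡ 108 ≡ −1 (mod 109).
The value −1 means 17 is a non-residue modulo 109, so x² ≡ 17 (mod 109) is impossible.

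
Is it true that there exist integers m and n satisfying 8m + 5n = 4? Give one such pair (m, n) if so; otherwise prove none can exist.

Since gcd(8, 5) = 1, every integer is an integer combination of 8 and 5.
Euclidean algorithm: 8 = 1·5 + 3, 5 = 1·3 + 2, 3 = 1·2 + 1, 2 = 2·1 + 0.
Working back up the chain: 1 = 3 − 1·2 = 3 − (5 − 1·3) = −5 + 2·3 = −5 + 2·(8 − 1·5) = 2·8 − 3·5. So 8·2 + 5·(-3) = 1.
Multiplying through by 4: m = 2·4 = 8, n = (-3)·4 = -12 is a solution.
Shifting by a multiple of (5, −8) keeps it a solution: m = 8 − 1·5 = 3, n = -12 + 1·8 = -4.
Indeed 8·3 + 5·(-4) = 24 − 20 = 4.

m = 3, n = -4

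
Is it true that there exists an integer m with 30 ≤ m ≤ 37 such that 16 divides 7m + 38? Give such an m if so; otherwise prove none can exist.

No, no such integer m in that range exists.

The values of 7m + 38 for m = 30, 31, …, 37 are 248, 255, 262, 269, 276, 283, 290, 297; reduced mod 16 these are 8, 15, 6, 13, 4, 11, 2, 9.
None is 0, so 16 never divides 7m + 38 on this range.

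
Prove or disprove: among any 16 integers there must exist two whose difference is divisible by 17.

No, the set {1, 2, 3, 4, 5, 6, 7, 8, 9, 10, 11, 12, 13, 14, 15, 16} is a counterexample.

Try 16 consecutive integers, 1, 2, …, 16. Their remainders mod 17 are 1, 2, 3, 4, 5, 6, 7, 8, 9, 10, 11, 12, 13, 14, 15, 16 — pairwise different, as any 16 ≤ 17 consecutive integers have distinct residues.
No two share a residue, so no pair has difference divisible by 17; the claim fails for this set.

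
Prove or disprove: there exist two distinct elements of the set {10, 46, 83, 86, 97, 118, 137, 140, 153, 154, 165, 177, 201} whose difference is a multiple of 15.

Residues mod 15: 10↦10, 46↦1, 83↦8, 86↦11, 97↦7, 118↦13, 137↦2, 140↦5, 153↦3, 154↦4, 165↦0, 177↦12, 201↦6.
No residue repeats among the 13 elements, so no pair has difference ≡ 0 (mod 15).

There is no such pair.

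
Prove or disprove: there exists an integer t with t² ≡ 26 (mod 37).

Take t = 27. Then 27² = 729 = 19·37 + 26, so 27² ≡ 26 (mod 37).

t = 27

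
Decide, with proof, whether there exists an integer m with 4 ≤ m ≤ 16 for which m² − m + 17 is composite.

There is no such integer m in that range.

The values for m = 4, 5, …, 16 are 29, 37, 47, 59, 73, 89, 107, 127, 149, 173, 199, 227, 257, and each of these is prime.
So no value in the range makes the expression composite.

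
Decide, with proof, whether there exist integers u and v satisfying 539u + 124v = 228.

539 and 124 are coprime, so 539u + 124v ranges over all of ℤ.
Dividing repeatedly: 539 = 4·124 + 43, 124 = 2·43 + 38, 43 = 1·38 + 5, 38 = 7·5 + 3, 5 = 1·3 + 2, 3 = 1·2 + 1, 2 = 2·1 + 0.
Back-substituting, 1 = 3 − 1·2 = 3 − (5 − 1·3) = −5 + 2·3 = −5 + 2·(38 − 7·5) = 2·38 − 15·5 = 2·38 − 15·(43 − 1·38) = −15·43 + 17·38 = −15·43 + 17·(124 − 2·43) = 17·124 − 49·43 = 17·124 − 49·(539 − 4·124) = −49·539 + 213·124; that is, 539·(-49) + 124·213 = 1.
Multiplying through by 228: u = (-49)·228 = -11172, v = 213·228 = 48564 is a solution.
Shifting by a multiple of (124, −539) keeps it a solution: u = -11172 + 91·124 = 112, v = 48564 − 91·539 = -485.
Indeed 539·112 + 124·(-485) = 60368 − 60140 = 228.

u = 112, v = -485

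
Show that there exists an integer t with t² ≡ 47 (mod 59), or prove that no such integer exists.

No, no such integer exists.

Apply Euler's criterion with the prime 59: 47 is a quadratic residue iff 47^29 ≡ 1 (mod 59), and a non-residue iff it is ≡ −1.
Repeated squaring mod 59: 47^2 = 2209 ≡ 26; 47^4 ≡ 26² = 676 ≡ 27; 47^8 ≡ 27² = 729 ≡ 21; 47^16 ≡ 21² = 441 ≡ 28.
Since 29 = 16 + 8 + 4 + 1, 47^29 ≡ 28 · 21 · 27 · 47; multiplying out mod 59: 28·21 = 588 ≡ 57, then 57·27 = 1539 ≡ 5, then 5·47 = 235 ≡ 58. Thus 47^29 ≡ 58 ≡ −1 (mod 59).
The value −1 means 47 is a non-residue modulo 59, so t² ≡ 47 (mod 59) is impossible.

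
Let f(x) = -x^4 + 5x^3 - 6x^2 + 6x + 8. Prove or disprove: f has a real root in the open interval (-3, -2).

No.

f(-3) = -280 and f(-2) = -84, both negative, so a sign-change argument is unavailable; we show f keeps this sign on the whole interval.
Substitute x = -2 − u, where 0 < u < 1 on the interval. Expanding, f(-2 − u) = -u^4 - 13u^3 - 60u^2 - 122u - 84.
The nonzero coefficients here are all negative, so for u > 0 every term is negative (or zero), and the constant term -84 is strictly negative.
So f is strictly negative on (-3, -2); no root exists in the interval.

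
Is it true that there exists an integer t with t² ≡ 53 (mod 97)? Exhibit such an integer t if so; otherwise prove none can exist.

t = 21

Take t = 21. Then 21² = 441 = 4·97 + 53, so 21² ≡ 53 (mod 97).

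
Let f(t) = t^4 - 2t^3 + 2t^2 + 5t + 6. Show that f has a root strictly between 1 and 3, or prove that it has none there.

f has no root in that interval.

The endpoint values f(1) = 12 and f(3) = 66 are both positive. Claim: f(t) > 0 for every t in (1, 3).
Shift to the endpoint 1: with t = 1 + u (0 < u < 2), one computes f(1 + u) = u^4 + 2u^3 + 2u^2 + 7u + 12.
All 5 nonzero coefficients of this polynomial in u are positive; hence for u > 0 the value is a sum of positive terms (the constant 12 among them).
Therefore f(t) > 0 throughout (1, 3), and f has no zero there.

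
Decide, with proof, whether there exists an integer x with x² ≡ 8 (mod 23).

x = 13 works: 13² = 169, and 169 − 8 = 161 = 7·23.

x = 13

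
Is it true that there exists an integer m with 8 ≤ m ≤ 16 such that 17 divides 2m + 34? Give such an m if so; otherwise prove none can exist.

No, no such integer m in that range exists.

At m = 8, 2·8 + 34 = 50 ≡ 16 (mod 17), and each step in m adds 2, giving residues 16, 1, 3, 5, 7, 9, 11, 13, 15 for m = 8, 9, …, 16.
Since 0 is absent from this list, 17 ∤ 2m + 34 for every m with 8 ≤ m ≤ 16.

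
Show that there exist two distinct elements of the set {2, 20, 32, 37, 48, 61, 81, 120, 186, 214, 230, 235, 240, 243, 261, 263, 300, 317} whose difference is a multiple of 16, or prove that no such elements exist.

The pair (32, 48) works.

32 mod 16 = 0 and 48 mod 16 = 0, so 48 − 32 = 16 = 1·16.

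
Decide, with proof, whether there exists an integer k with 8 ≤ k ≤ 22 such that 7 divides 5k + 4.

k = 9

At k = 8 the value 44 is not a multiple of 7. Try k = 9: 5·9 + 4 = 49 = 7·7, which is divisible by 7.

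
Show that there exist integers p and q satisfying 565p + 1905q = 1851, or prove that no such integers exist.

No, no such integers exist.

gcd(565, 1905) = 5, so every integer of the form 565p + 1905q is a multiple of 5.
However 1851 leaves remainder 1 on division by 5.
Hence no integers p, q satisfy the equation.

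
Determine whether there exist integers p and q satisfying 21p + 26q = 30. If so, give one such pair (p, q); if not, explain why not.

p = 20, q = -15

21 and 26 are coprime, so 21p + 26q ranges over all of ℤ.
Euclidean algorithm: 26 = 1·21 + 5, 21 = 4·5 + 1, 5 = 5·1 + 0.
Working back up the chain: 1 = 21 − 4·5 = 21 − 4·(26 − 1·21) = −4·26 + 5·21. So 21·5 + 26·(-4) = 1.
Multiplying through by 30: p = 5·30 = 150, q = (-4)·30 = -120 is a solution.
The general solution is p = 150 + 26k, q = -120 − 21k; taking k = -5 gives the smaller pair p = 20, q = -15.
Check: 21·20 + 26·(-15) = 420 − 390 = 30. ✓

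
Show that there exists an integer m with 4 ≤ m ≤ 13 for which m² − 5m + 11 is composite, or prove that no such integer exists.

m = 8

At m = 8: 8² − 5·8 + 11 = 35 = 5·7, which is composite.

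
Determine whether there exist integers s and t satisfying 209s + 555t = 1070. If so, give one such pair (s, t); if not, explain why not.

209 and 555 are coprime, so 209s + 555t ranges over all of ℤ.
Euclidean algorithm: 555 = 2·209 + 137, 209 = 1·137 + 72, 137 = 1·72 + 65, 72 = 1·65 + 7, 65 = 9·7 + 2, 7 = 3·2 + 1, 2 = 2·1 + 0.
Unwinding: 1 = 7 − 3·2 = 7 − 3·(65 − 9·7) = −3·65 + 28·7 = −3·65 + 28·(72 − 1·65) = 28·72 − 31·65 = 28·72 − 31·(137 − 1·72) = −31·137 + 59·72 = −31·137 + 59·(209 − 1·137) = 59·209 − 90·137 = 59·209 − 90·(555 − 2·209) = −90·555 + 239·209, i.e. 209·239 + 555·(-90) = 1.
Scaling by 1070 gives the particular solution (s, t) = (255730, -96300).
Shifting by a multiple of (555, −209) keeps it a solution: s = 255730 − 460·555 = 430, t = -96300 + 460·209 = -160.
Check: 209·430 + 555·(-160) = 89870 − 88800 = 1070. ✓

s = 430, t = -160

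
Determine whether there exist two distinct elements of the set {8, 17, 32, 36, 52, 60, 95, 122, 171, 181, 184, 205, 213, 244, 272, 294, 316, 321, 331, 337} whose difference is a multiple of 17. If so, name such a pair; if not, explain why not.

The pair (8, 331) works.

Reduce each element mod 17: 8↦8, 17↦0, 32↦15, 36↦2, 52↦1, 60↦9, 95↦10, 122↦3, 171↦1, 181↦11, 184↦14, 205↦1, 213↦9, 244↦6, 272↦0, 294↦5, 316↦10, 321↦15, 331↦8, 337↦14. The residue 8 repeats (at 8 and 331), and 331 − 8 = 323 = 19·17.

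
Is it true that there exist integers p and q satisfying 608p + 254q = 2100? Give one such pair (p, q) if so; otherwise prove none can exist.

p = 21, q = -42

Since gcd(608, 254) = 2 and 2100 = 2·1050, Bézout's identity guarantees a solution.
Dividing through by 2 reduces the equation to 304p + 127q = 1050.
Euclidean algorithm: 304 = 2·127 + 50, 127 = 2·50 + 27, 50 = 1·27 + 23, 27 = 1·23 + 4, 23 = 5·4 + 3, 4 = 1·3 + 1, 3 = 3·1 + 0.
Back-substituting, 1 = 4 − 1·3 = 4 − (23 − 5·4) = −23 + 6·4 = −23 + 6·(27 − 1·23) = 6·27 − 7·23 = 6·27 − 7·(50 − 1·27) = −7·50 + 13·27 = −7·50 + 13·(127 − 2·50) = 13·127 − 33·50 = 13·127 − 33·(304 − 2·127) = −33·304 + 79·127; that is, 304·(-33) + 127·79 = 1.
Scaling by 1050 gives the particular solution (p, q) = (-34650, 82950).
Adding 273·127 to p and subtracting 273·304 from q gives the tidier solution (21, -42).
Indeed 608·21 + 254·(-42) = 12768 − 10668 = 2100.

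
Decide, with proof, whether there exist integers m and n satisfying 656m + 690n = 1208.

Every value of 656m + 690n is a multiple of gcd(656, 690) = 2; since 2 ∣ 1208, solutions exist.
Dividing through by 2 reduces the equation to 328m + 345n = 604.
Run the Euclidean algorithm on 345 and 328: 345 = 1·328 + 17, 328 = 19·17 + 5, 17 = 3·5 + 2, 5 = 2·2 + 1, 2 = 2·1 + 0.
Unwinding: 1 = 5 − 2·2 = 5 − 2·(17 − 3·5) = −2·17 + 7·5 = −2·17 + 7·(328 − 19·17) = 7·328 − 135·17 = 7·328 − 135·(345 − 1·328) = −135·345 + 142·328, i.e. 328·142 + 345·(-135) = 1.
Multiplying through by 604: m = 142·604 = 85768, n = (-135)·604 = -81540 is a solution.
Subtracting 248·345 from m and adding 248·328 to n gives the tidier solution (208, -196).
Check: 656·208 + 690·(-196) = 136448 − 135240 = 1208. ✓

m = 208, n = -196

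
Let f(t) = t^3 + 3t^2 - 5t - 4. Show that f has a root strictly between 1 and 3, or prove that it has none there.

Yes, f has a root in the interval.

f(1) = -5 and f(3) = 35, which have opposite signs.
As a polynomial, f is continuous on every closed interval.
By the Intermediate Value Theorem f must vanish at some point of (1, 3).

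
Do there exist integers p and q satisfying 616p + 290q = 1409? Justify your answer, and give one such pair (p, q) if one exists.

Both 616 and 290 are divisible by gcd(616, 290) = 2, hence so is any combination 616p + 290q.
However 1409 leaves remainder 1 on division by 2.
Hence no integers p, q satisfy the equation.

No such integers exist.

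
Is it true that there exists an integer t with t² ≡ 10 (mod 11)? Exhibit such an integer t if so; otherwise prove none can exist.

Squares mod 11 repeat after t = 5 (as (−t)² = t²); for t = 0..5 they are 0, 1, 4, 9, 5, 3.
So the quadratic residues mod 11 are {0, 1, 3, 4, 5, 9}, and 10 is not among them.
Hence no integer t has t² ≡ 10 (mod 11).

No, no such integer exists.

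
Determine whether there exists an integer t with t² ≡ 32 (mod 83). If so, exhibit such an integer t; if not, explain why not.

No such integer exists.

83 is prime, so by Euler's criterion 32 is a square mod 83 iff 32^((83−1)/2) = 32^41 ≡ 1 (mod 83).
Squaring successively (mod 83): 32^2 = 1024 ≡ 28; 32^4 ≡ 28² = 784 ≡ 37; 32^8 ≡ 37² = 1369 ≡ 41; 32^16 ≡ 41² = 1681 ≡ 21; 32^32 ≡ 21² = 441 ≡ 26.
Since 41 = 32 + 8 + 1, 32^41 ≡ 26 · 41 · 32; multiplying out mod 83: 26·41 = 1066 ≡ 70, then 70·32 = 2240 ≡ 82. Thus 32^41 ≡ 82 ≡ −1 (mod 83).
By Euler's criterion 32 is a quadratic non-residue mod 83: no t satisfies t² ≡ 32 (mod 83).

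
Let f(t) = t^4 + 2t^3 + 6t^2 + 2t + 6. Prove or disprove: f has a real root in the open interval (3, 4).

The endpoint values f(3) = 201 and f(4) = 494 are both positive. Claim: f(t) > 0 for every t in (3, 4).
Shift to the endpoint 3: with t = 3 + u (0 < u < 1), one computes f(3 + u) = u^4 + 14u^3 + 78u^2 + 200u + 201.
The nonzero coefficients here are all positive, so for u > 0 every term is positive (or zero), and the constant term 201 is strictly positive.
Therefore f(t) > 0 throughout (3, 4), and f has no zero there.

No such root exists.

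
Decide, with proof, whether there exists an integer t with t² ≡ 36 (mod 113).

t = 107

Take t = 107. Then 107² = 11449 = 101·113 + 36, so 107² ≡ 36 (mod 113).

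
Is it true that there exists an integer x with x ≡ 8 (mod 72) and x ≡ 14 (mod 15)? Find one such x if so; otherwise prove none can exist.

x = 224

Here gcd(72, 15) = 3, and both 8 and 14 leave remainder 2 mod 3, so the system is consistent.
The integers ≡ 8 (mod 72) are 8, 80, 152, 224, …; their remainders mod 15 are 8, 5, 2, 14, so x = 224 is the first that is ≡ 14 (mod 15).
Check: 224 mod 72 = 8, 224 mod 15 = 14. ✓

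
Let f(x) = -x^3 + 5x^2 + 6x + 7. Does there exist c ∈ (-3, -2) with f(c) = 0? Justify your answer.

f has no root in that interval.

f(-3) = 61 and f(-2) = 23, both positive, so a sign-change argument is unavailable; we show f keeps this sign on the whole interval.
Substitute x = -2 − u, where 0 < u < 1 on the interval. Expanding, f(-2 − u) = u^3 + 11u^2 + 26u + 23.
All 4 nonzero coefficients of this polynomial in u are positive; hence for u > 0 the value is a sum of positive terms (the constant 23 among them).
Therefore f(x) > 0 throughout (-3, -2), and f has no zero there.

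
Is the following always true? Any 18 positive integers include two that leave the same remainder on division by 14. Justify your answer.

There are exactly 14 possible remainders on division by 14.
Since 18 > 14, two of the 18 integers must share a residue class by the pigeonhole principle; call them a and b.
That is, a and b leave the same remainder on division by 14, as claimed.

Yes.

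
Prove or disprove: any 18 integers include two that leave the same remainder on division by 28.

Take the 18 consecutive integers 134, 135, …, 151: their residues mod 28 are all distinct because 18 ≤ 28.
So no two of them leave the same remainder on division by 28; the claim fails for this set.

No, the set {134, 135, 136, 137, 138, 139, 140, 141, 142, 143, 144, 145, 146, 147, 148, 149, 150, 151} is a counterexample.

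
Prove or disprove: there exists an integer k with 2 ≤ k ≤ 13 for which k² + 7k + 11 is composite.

k = 9

At k = 9: 9² + 7·9 + 11 = 155 = 5·31, which is composite.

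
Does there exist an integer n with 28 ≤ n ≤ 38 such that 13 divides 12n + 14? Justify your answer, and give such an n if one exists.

The values of 12n + 14 for n = 28, 29, …, 38 are 350, 362, 374, 386, 398, 410, 422, 434, 446, 458, 470; reduced mod 13 these are 12, 11, 10, 9, 8, 7, 6, 5, 4, 3, 2.
Since 0 is absent from this list, 13 ∤ 12n + 14 for every n with 28 ≤ n ≤ 38.

No, no such integer n in that range exists.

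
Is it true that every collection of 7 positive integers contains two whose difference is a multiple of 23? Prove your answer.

Consider the 7 integers 20, 21, …, 26. They lie in distinct residue classes modulo 23, since 7 ≤ 23.
The differences between them range over 1, …, 6, none of which is divisible by 23.

No; for instance {20, 21, 22, 23, 24, 25, 26} is a counterexample.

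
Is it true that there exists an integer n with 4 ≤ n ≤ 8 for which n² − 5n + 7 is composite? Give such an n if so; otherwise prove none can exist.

n = 7

At n = 7: 7² − 5·7 + 7 = 21 = 3·7, which is composite.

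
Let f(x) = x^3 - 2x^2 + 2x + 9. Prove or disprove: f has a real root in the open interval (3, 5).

Evaluate at the endpoints: f(3) = 24, f(5) = 94 — same sign (positive).
f'(x) = 3x^2 - 4x + 2 has discriminant (-4)² − 4·3·2 = -8 < 0, so f' has no real roots and is positive for every real x.
So f is strictly increasing; between 3 and 5 its values lie between f(3) = 24 and f(5) = 94, all positive. Therefore f has no root in (3, 5).

f has no root in that interval.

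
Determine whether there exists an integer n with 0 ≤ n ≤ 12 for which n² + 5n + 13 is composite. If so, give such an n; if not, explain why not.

At n = 11: 11² + 5·11 + 13 = 189 = 3·63, which is composite.

n = 11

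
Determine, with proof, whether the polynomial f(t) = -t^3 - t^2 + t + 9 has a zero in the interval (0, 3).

Yes, f has a root in the interval.

f(0) = 9 and f(3) = -24, which have opposite signs.
As a polynomial, f is continuous on every closed interval.
By the Intermediate Value Theorem f must vanish at some point of (0, 3).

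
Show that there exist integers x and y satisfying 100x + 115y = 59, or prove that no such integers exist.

There are no such integers.

gcd(100, 115) = 5, so every integer of the form 100x + 115y is a multiple of 5.
But 59 = 5·11 + 4, so 5 ∤ 59.
Hence no integers x, y satisfy the equation.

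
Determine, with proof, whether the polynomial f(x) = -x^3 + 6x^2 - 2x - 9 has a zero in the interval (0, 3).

Yes, f has a root in the interval.

f(0) = -9 and f(3) = 12, which have opposite signs.
As a polynomial, f is continuous on every closed interval.
By the Intermediate Value Theorem, f takes the value 0 somewhere in the open interval.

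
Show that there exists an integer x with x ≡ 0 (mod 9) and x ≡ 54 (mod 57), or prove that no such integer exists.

gcd(9, 57) = 3. A simultaneous solution exists iff 0 ≡ 54 (mod 3); here 0 mod 3 = 0 = 54 mod 3, so it does.
List candidates x ≡ 0 (mod 9): 0, 9, 18, 27, 36, 45, 54. Modulo 57 these are 0, 9, 18, 27, 36, 45, 54; 54 gives 54 as required.
Indeed 54 ≡ 0 (mod 9) and 54 ≡ 54 (mod 57).

x = 54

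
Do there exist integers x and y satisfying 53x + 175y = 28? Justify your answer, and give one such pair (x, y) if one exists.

x = 126, y = -38

Since gcd(53, 175) = 1, every integer is an integer combination of 53 and 175.
Dividing repeatedly: 175 = 3·53 + 16, 53 = 3·16 + 5, 16 = 3·5 + 1, 5 = 5·1 + 0.
Working back up the chain: 1 = 16 − 3·5 = 16 − 3·(53 − 3·16) = −3·53 + 10·16 = −3·53 + 10·(175 − 3·53) = 10·175 − 33·53. So 53·(-33) + 175·10 = 1.
Times 28: 53·(-924) + 175·280 = 28, so (-924, 280) solves it.
The general solution is x = -924 + 175k, y = 280 − 53k; taking k = 6 gives the smaller pair x = 126, y = -38.
Indeed 53·126 + 175·(-38) = 6678 − 6650 = 28.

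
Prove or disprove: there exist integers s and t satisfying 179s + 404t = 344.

s = 108, t = -47

179 and 404 are coprime, so 179s + 404t ranges over all of ℤ.
Euclidean algorithm: 404 = 2·179 + 46, 179 = 3·46 + 41, 46 = 1·41 + 5, 41 = 8·5 + 1, 5 = 5·1 + 0.
Back-substituting, 1 = 41 − 8·5 = 41 − 8·(46 − 1·41) = −8·46 + 9·41 = −8·46 + 9·(179 − 3·46) = 9·179 − 35·46 = 9·179 − 35·(404 − 2·179) = −35·404 + 79·179; that is, 179·79 + 404·(-35) = 1.
Times 344: 179·27176 + 404·(-12040) = 344, so (27176, -12040) solves it.
Shifting by a multiple of (404, −179) keeps it a solution: s = 27176 − 67·404 = 108, t = -12040 + 67·179 = -47.
Check: 179·108 + 404·(-47) = 19332 − 18988 = 344. ✓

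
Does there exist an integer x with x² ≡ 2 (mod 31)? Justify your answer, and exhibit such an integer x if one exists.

Take x = 23. Then 23² = 529 = 17·31 + 2, so 23² ≡ 2 (mod 31).

x = 23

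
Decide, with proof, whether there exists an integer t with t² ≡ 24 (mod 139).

Take t = 21. Then 21² = 441 = 3·139 + 24, so 21² ≡ 24 (mod 139).

t = 21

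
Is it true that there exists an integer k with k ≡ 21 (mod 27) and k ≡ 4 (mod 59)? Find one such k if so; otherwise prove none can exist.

The moduli 27 and 59 are coprime, so by the Chinese Remainder Theorem a unique solution modulo 1593 exists.
Any solution of the first congruence is k = 21 + 27t; substituting into the second, 27t ≡ 4 − 21 ≡ 42 (mod 59).
Invert 27 mod 59 by the Euclidean algorithm: 59 = 2·27 + 5, 27 = 5·5 + 2, 5 = 2·2 + 1, 2 = 2·1 + 0; back-substituting, 1 = 5 − 2·2 = 5 − 2·(27 − 5·5) = −2·27 + 11·5 = −2·27 + 11·(59 − 2·27) = 11·59 − 24·27. Hence 27·(-24) ≡ 1, so 27⁻¹ ≡ -24 ≡ 35 (mod 59).
Therefore t ≡ 35·42 = 1470 ≡ 54 (mod 59).
With t = 54: k = 21 + 27·54 = 1479.
Check: 1479 mod 27 = 21, 1479 mod 59 = 4. ✓

k = 1479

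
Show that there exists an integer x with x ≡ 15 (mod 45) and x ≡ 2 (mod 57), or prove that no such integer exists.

gcd(45, 57) = 3. If x ≡ 15 (mod 45) and x ≡ 2 (mod 57), then x ≡ 15 (mod 3) and x ≡ 2 (mod 3).
However 15 ≡ 0 and 2 ≡ 2 (mod 3), and 0 ≠ 2.
So no integer satisfies both congruences.

No such integer exists.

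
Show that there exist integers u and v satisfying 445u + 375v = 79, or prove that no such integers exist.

No, no such integers exist.

gcd(445, 375) = 5, so every integer of the form 445u + 375v is a multiple of 5.
However 79 leaves remainder 4 on division by 5.
Hence no integers u, v satisfy the equation.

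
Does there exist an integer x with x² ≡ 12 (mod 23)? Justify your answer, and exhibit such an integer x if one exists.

x = 14 works: 14² = 196, and 196 − 12 = 184 = 8·23.

x = 14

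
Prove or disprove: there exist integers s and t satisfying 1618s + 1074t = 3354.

Every value of 1618s + 1074t is a multiple of gcd(1618, 1074) = 2; since 2 ∣ 3354, solutions exist.
Dividing through by 2 reduces the equation to 809s + 537t = 1677.
Dividing repeatedly: 809 = 1·537 + 272, 537 = 1·272 + 265, 272 = 1·265 + 7, 265 = 37·7 + 6, 7 = 1·6 + 1, 6 = 6·1 + 0.
Unwinding: 1 = 7 − 1·6 = 7 − (265 − 37·7) = −265 + 38·7 = −265 + 38·(272 − 1·265) = 38·272 − 39·265 = 38·272 − 39·(537 − 1·272) = −39·537 + 77·272 = −39·537 + 77·(809 − 1·537) = 77·809 − 116·537, i.e. 809·77 + 537·(-116) = 1.
Scaling by 1677 gives the particular solution (s, t) = (129129, -194532).
The general solution is s = 129129 + 537k, t = -194532 − 809k; taking k = -240 gives the smaller pair s = 249, t = -372.
Indeed 1618·249 + 1074·(-372) = 402882 − 399528 = 3354.

s = 249, t = -372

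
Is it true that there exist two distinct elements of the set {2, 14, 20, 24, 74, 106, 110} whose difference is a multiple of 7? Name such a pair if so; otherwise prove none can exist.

No such pair exists.

Two integers differ by a multiple of 7 exactly when they have the same residue mod 7. The residues are 2↦2, 14↦0, 20↦6, 24↦3, 74↦4, 106↦1, 110↦5.
No residue repeats among the 7 elements, so no pair has difference ≡ 0 (mod 7).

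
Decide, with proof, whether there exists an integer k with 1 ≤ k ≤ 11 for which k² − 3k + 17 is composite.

At k = 8: 8² − 3·8 + 17 = 57 = 3·19, which is composite.

k = 8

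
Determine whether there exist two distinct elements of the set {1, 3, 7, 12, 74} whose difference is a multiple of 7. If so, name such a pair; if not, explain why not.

There is no such pair.

Reduce each element modulo 7: 1↦1, 3↦3, 7↦0, 12↦5, 74↦4.
These 5 residues are pairwise different, hence no difference of two elements is divisible by 7.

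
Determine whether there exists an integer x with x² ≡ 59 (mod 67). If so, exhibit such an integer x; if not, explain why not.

x = 27

Take x = 27. Then 27² = 729 = 10·67 + 59, so 27² ≡ 59 (mod 67).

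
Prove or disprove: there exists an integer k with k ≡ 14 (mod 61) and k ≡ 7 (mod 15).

gcd(61, 15) = 1, so the Chinese Remainder Theorem guarantees exactly one residue class mod 915 satisfying both.
Any solution of the first congruence is k = 14 + 61t; substituting into the second, 61t ≡ 7 − 14 ≡ 8 (mod 15).
61 ≡ 1 (mod 15), so this reads 1t ≡ 8 (mod 15). So t ≡ 8 (mod 15).
With t = 8: k = 14 + 61·8 = 502.
Indeed 502 ≡ 14 (mod 61) and 502 ≡ 7 (mod 15).

k = 502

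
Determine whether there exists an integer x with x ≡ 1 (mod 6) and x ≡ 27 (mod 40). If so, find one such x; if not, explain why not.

gcd(6, 40) = 2. A simultaneous solution exists iff 1 ≡ 27 (mod 2); here 1 mod 2 = 1 = 27 mod 2, so it does.
Put x = 1 + 6t, so we need 6t ≡ 26 (mod 40), equivalently (divide by 2) 3t ≡ 13 (mod 20).
To invert 3 modulo 20: 20 = 6·3 + 2, 3 = 1·2 + 1, 2 = 2·1 + 0, and unwinding, 1 = 3 − 1·2 = 3 − (20 − 6·3) = −20 + 7·3. Thus 3⁻¹ ≡ 7 (mod 20).
Therefore t ≡ 7·13 = 91 ≡ 11 (mod 20).
Then x = 1 + 6·11 = 67.
Check: 67 mod 6 = 1, 67 mod 40 = 27. ✓

x = 67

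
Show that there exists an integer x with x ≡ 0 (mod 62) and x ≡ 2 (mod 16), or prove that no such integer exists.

x = 434

Here gcd(62, 16) = 2, and both 0 and 2 leave remainder 0 mod 2, so the system is consistent.
List candidates x ≡ 0 (mod 62): 0, 62, 124, 186, 248, 310, 372, 434. Modulo 16 these are 0, 14, 12, 10, 8, 6, 4, 2; 434 gives 2 as required.
Check: 434 mod 62 = 0, 434 mod 16 = 2. ✓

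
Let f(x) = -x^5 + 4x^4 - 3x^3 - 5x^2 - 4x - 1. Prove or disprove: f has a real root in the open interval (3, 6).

No.

The endpoint values f(3) = -58 and f(6) = -3445 are both negative. Claim: f(x) < 0 for every x in (3, 6).
Substitute x = 3 + u, where 0 < u < 3 on the interval. Expanding, f(3 + u) = -u^5 - 11u^4 - 45u^3 - 86u^2 - 88u - 58.
The nonzero coefficients here are all negative, so for u > 0 every term is negative (or zero), and the constant term -58 is strictly negative.
Therefore f(x) < 0 throughout (3, 6), and f has no zero there.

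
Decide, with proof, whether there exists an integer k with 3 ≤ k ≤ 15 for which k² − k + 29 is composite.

At k = 10: 10² − 10 + 29 = 119 = 7·17, which is composite.

k = 10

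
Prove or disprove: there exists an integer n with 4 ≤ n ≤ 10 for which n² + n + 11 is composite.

n = 10

At n = 10: 10² + 10 + 11 = 121 = 11·11, which is composite.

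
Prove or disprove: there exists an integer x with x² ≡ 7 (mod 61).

61 is prime, so by Euler's criterion 7 is a square mod 61 iff 7^((61−1)/2) = 7^30 ≡ 1 (mod 61).
Squaring successively (mod 61): 7^2 = 49 ≡ 49; 7^4 ≡ 49² = 2401 ≡ 22; 7^8 ≡ 22² = 484 ≡ 57; 7^16 ≡ 57² = 3249 ≡ 16.
Since 30 = 16 + 8 + 4 + 2, 7^30 ≡ 16 · 57 · 22 · 49; multiplying out mod 61: 16·57 = 912 ≡ 58, then 58·22 = 1276 ≡ 56, then 56·49 = 2744 ≡ 60. Thus 7^30 ≡ 60 ≡ −1 (mod 61).
By Euler's criterion 7 is a quadratic non-residue mod 61: no x satisfies x² ≡ 7 (mod 61).

No such integer exists.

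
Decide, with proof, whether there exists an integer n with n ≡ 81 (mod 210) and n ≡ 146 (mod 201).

gcd(210, 201) = 3. If n ≡ 81 (mod 210) and n ≡ 146 (mod 201), then n ≡ 81 (mod 3) and n ≡ 146 (mod 3).
These are incompatible: 81 − 146 = -65 is not divisible by 3.
So no integer satisfies both congruences.

No, no such integer exists.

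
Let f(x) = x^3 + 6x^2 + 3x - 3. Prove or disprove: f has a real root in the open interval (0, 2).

f(0) = -3 and f(2) = 35, which have opposite signs.
As a polynomial, f is continuous on every closed interval.
By the Intermediate Value Theorem f must vanish at some point of (0, 2).

Yes, f has a root in the interval.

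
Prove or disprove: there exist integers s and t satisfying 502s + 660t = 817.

No, no such integers exist.

Any value of 502s + 660t is a multiple of gcd(502, 660) = 2.
But 817 = 2·408 + 1, so 2 ∤ 817.
Hence no integers s, t satisfy the equation.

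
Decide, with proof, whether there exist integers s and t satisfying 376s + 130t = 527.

Any value of 376s + 130t is a multiple of gcd(376, 130) = 2.
But 527 = 2·263 + 1, so 2 ∤ 527.
So the equation is unsolvable over ℤ.

No such integers exist.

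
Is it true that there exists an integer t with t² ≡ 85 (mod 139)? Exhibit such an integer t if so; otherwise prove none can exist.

No, no such integer exists.

139 is prime, so by Euler's criterion 85 is a square mod 139 iff 85^((139−1)/2) = 85^69 ≡ 1 (mod 139).
Repeated squaring mod 139: 85^2 = 7225 ≡ 136; 85^4 ≡ 136² = 18496 ≡ 9; 85^8 ≡ 9² = 81 ≡ 81; 85^16 ≡ 81² = 6561 ≡ 28; 85^32 ≡ 28² = 784 ≡ 89; 85^64 ≡ 89² = 7921 ≡ 137.
Since 69 = 64 + 4 + 1, 85^69 ≡ 137 · 9 · 85; multiplying out mod 139: 137·9 = 1233 ≡ 121, then 121·85 = 10285 ≡ 138. Thus 85^69 ≡ 138 ≡ −1 (mod 139).
The value −1 means 85 is a non-residue modulo 139, so t² ≡ 85 (mod 139) is impossible.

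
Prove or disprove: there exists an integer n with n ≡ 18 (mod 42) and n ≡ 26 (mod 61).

n = 270

Since 42 and 61 share no common factor, CRT says the pair of congruences has a solution (unique mod 2562).
Write n = 18 + 42t and require 18 + 42t ≡ 26 (mod 61), i.e. 42t ≡ 8 (mod 61).
Invert 42 mod 61 by the Euclidean algorithm: 61 = 1·42 + 19, 42 = 2·19 + 4, 19 = 4·4 + 3, 4 = 1·3 + 1, 3 = 3·1 + 0; back-substituting, 1 = 4 − 1·3 = 4 − (19 − 4·4) = −19 + 5·4 = −19 + 5·(42 − 2·19) = 5·42 − 11·19 = 5·42 − 11·(61 − 1·42) = −11·61 + 16·42. Hence 42·16 ≡ 1, so 42⁻¹ ≡ 16 (mod 61).
Multiplying by 16: t ≡ 16·8 = 128 ≡ 6 (mod 61).
With t = 6: n = 18 + 42·6 = 270.
Indeed 270 ≡ 18 (mod 42) and 270 ≡ 26 (mod 61).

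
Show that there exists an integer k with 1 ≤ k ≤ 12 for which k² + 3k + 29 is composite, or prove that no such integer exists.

k = 7

At k = 7: 7² + 3·7 + 29 = 99 = 3·33, which is composite.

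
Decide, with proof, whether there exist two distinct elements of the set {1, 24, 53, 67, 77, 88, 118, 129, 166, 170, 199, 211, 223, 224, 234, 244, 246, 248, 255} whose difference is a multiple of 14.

The pair (1, 211) works.

1 mod 14 = 1 and 211 mod 14 = 1, so 211 − 1 = 210 = 15·14.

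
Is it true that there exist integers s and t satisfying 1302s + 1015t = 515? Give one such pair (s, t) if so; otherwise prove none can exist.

Both 1302 and 1015 are divisible by gcd(1302, 1015) = 7, hence so is any combination 1302s + 1015t.
However 515 leaves remainder 4 on division by 7.
Therefore 1302s + 1015t = 515 has no solution in integers.

There are no such integers.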